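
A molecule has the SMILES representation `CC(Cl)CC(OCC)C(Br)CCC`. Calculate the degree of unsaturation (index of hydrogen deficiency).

0

Atom tally by fragment:
  CH3 → C:1 H:3
  CH(Cl) → C:1 H:1 Cl:1
  CH2 → C:1 H:2
  CH(OC2H5) → C:3 H:6 O:1
  CH(Br) → C:1 H:1 Br:1
  CH2 → C:1 H:2
  CH2 → C:1 H:2
  CH3 → C:1 H:3
Element totals:
  C: 10
  H: 20
  Br: 1
  Cl: 1
  O: 1
Molecular formula: C10H20BrClO.
DoU = (2C + 2 + N − H − X) / 2 = (2·10 + 2 + 0 − 20 − 2) / 2 = 0.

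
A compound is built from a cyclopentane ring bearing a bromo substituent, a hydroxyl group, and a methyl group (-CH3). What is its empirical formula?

Atom tally by fragment:
  cyclopentane ring core → C:5 H:10
  (− 3 ring H displaced by substituents)
  + Br → Br:1
  + OH → O:1 H:1
  + CH3 → C:1 H:3
Element totals:
  C: 6
  H: 11
  Br: 1
  O: 1
Molecular formula: C6H11BrO.
gcd of subscripts (1, 6, 11, 1) = 1, so the empirical formula equals the molecular formula.

C6H11BrO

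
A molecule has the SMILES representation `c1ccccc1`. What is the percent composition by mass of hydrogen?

Atom tally by fragment:
  benzene ring core → C:6 H:6
Element totals:
  C: 6
  H: 6
Molecular formula: C6H6.
Molar mass = 78.114 g/mol.
Mass from H: 6 × 1.008 = 6.048 g/mol.
%H = 6.048 / 78.114 × 100 = 7.74%.

7.74%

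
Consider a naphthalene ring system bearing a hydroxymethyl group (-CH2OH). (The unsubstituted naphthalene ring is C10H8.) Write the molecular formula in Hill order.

Atom tally by fragment:
  naphthalene ring system core → C:10 H:8
  (− 1 ring H displaced by substituents)
  + CH2OH → C:1 H:3 O:1
Element totals:
  C: 11
  H: 10
  O: 1

C11H10O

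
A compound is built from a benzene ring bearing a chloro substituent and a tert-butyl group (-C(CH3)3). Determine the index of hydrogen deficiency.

4

Atom tally by fragment:
  benzene ring core → C:6 H:6
  (− 2 ring H displaced by substituents)
  + Cl → Cl:1
  + C(CH3)3 → C:4 H:9
Element totals:
  C: 10
  H: 13
  Cl: 1
Molecular formula: C10H13Cl.
DoU = (2C + 2 + N − H − X) / 2 = (2·10 + 2 + 0 − 13 − 1) / 2 = 4.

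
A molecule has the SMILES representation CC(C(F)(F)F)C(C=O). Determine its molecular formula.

Atom tally by fragment:
  CH3 → C:1 H:3
  CH(CF3) → C:2 H:1 F:3
  CH2CHO → C:2 H:3 O:1
Element totals:
  C: 5
  H: 7
  F: 3
  O: 1

C5H7F3O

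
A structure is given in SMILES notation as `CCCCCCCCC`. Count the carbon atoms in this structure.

9

Atom tally by fragment:
  CH3 → C:1 H:3
  CH2 → C:1 H:2
  CH2 → C:1 H:2
  CH2 → C:1 H:2
  CH2 → C:1 H:2
  CH2 → C:1 H:2
  CH2 → C:1 H:2
  CH2 → C:1 H:2
  CH3 → C:1 H:3
Element totals:
  C: 9
  H: 20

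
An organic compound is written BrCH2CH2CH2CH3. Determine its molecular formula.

C4H9Br

Atom tally by fragment:
  BrCH2 → C:1 H:2 Br:1
  CH2 → C:1 H:2
  CH2 → C:1 H:2
  CH3 → C:1 H:3
Element totals:
  C: 4
  H: 9
  Br: 1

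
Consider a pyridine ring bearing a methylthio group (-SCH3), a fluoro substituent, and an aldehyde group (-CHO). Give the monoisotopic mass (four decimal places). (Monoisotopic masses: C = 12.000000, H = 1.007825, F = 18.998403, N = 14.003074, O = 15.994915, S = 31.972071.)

171.0154

Atom tally by fragment:
  pyridine ring core → C:5 H:5 N:1
  (− 3 ring H displaced by substituents)
  + SCH3 → C:1 H:3 S:1
  + F → F:1
  + CHO → C:1 H:1 O:1
Element totals:
  C: 7
  H: 6
  F: 1
  N: 1
  O: 1
  S: 1
Molecular formula: C7H6FNOS.
  M = 7(12.0) + 6(1.007825) + 18.998403 + 14.003074 + 15.994915 + 31.972071
    = 84.000000 + 6.046950 + 18.998403 + 14.003074 + 15.994915 + 31.972071 = 171.015413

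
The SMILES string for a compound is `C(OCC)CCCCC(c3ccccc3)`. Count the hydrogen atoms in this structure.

Atom tally by fragment:
  C2H5OCH2 → C:3 H:7 O:1
  CH2 → C:1 H:2
  CH2 → C:1 H:2
  CH2 → C:1 H:2
  CH2 → C:1 H:2
  CH2C6H5 → C:7 H:7
Element totals:
  C: 14
  H: 22
  O: 1

22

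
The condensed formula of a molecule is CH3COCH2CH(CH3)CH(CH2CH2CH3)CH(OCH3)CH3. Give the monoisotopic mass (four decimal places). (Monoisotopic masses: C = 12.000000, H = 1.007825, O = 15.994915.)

200.1776

Atom tally by fragment:
  CH3COCH2 → C:3 H:5 O:1
  CH(CH3) → C:2 H:4
  CH(CH2CH2CH3) → C:4 H:8
  CH(OCH3) → C:2 H:4 O:1
  CH3 → C:1 H:3
Element totals:
  C: 12
  H: 24
  O: 2
Molecular formula: C12H24O2.
  M = 12(12.0) + 24(1.007825) + 2(15.994915)
    = 144.000000 + 24.187800 + 31.989830 = 200.177630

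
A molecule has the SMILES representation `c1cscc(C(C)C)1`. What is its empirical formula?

Atom tally by fragment:
  thiophene ring core → C:4 H:4 S:1
  (− 1 ring H displaced by substituents)
  + CH(CH3)2 → C:3 H:7
Element totals:
  C: 7
  H: 10
  S: 1
Molecular formula: C7H10S.
gcd of subscripts (7, 10, 1) = 1, so the empirical formula equals the molecular formula.

C7H10S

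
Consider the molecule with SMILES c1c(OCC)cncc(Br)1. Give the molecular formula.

C7H8BrNO

Atom tally by fragment:
  pyridine ring core → C:5 H:5 N:1
  (− 2 ring H displaced by substituents)
  + OC2H5 → C:2 H:5 O:1
  + Br → Br:1
Element totals:
  C: 7
  H: 8
  Br: 1
  N: 1
  O: 1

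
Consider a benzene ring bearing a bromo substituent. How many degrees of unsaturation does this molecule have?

Atom tally by fragment:
  benzene ring core → C:6 H:6
  (− 1 ring H displaced by substituents)
  + Br → Br:1
Element totals:
  C: 6
  H: 5
  Br: 1
Molecular formula: C6H5Br.
DoU = (2C + 2 + N − H − X) / 2 = (2·6 + 2 + 0 − 5 − 1) / 2 = 4.

4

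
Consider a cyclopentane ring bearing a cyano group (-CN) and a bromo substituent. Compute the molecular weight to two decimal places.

Atom tally by fragment:
  cyclopentane ring core → C:5 H:10
  (− 2 ring H displaced by substituents)
  + CN → C:1 N:1
  + Br → Br:1
Element totals:
  C: 6
  H: 8
  Br: 1
  N: 1
Molecular formula: C6H8BrN.
  M = 6(12.011) + 8(1.008) + 79.904 + 14.007
    = 72.066 + 8.064 + 79.904 + 14.007 = 174.041

174.04 g/mol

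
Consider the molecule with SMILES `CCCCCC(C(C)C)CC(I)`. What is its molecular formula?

C11H23I

Atom tally by fragment:
  CH3 → C:1 H:3
  CH2 → C:1 H:2
  CH2 → C:1 H:2
  CH2 → C:1 H:2
  CH2 → C:1 H:2
  CH(CH(CH3)2) → C:4 H:8
  CH2 → C:1 H:2
  CH2I → C:1 H:2 I:1
Element totals:
  C: 11
  H: 23
  I: 1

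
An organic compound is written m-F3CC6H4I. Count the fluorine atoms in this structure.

3

Element totals:
  C: 7
  H: 4
  F: 3
  I: 1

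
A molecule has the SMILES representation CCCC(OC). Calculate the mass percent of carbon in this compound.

Atom tally by fragment:
  CH3 → C:1 H:3
  CH2 → C:1 H:2
  CH2 → C:1 H:2
  CH2OCH3 → C:2 H:5 O:1
Element totals:
  C: 5
  H: 12
  O: 1
Molecular formula: C5H12O.
Molar mass = 88.150 g/mol.
Mass from C: 5 × 12.011 = 60.055 g/mol.
%C = 60.055 / 88.150 × 100 = 68.13%.

68.13%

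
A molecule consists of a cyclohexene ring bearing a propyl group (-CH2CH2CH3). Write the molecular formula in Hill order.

C9H16

Atom tally by fragment:
  cyclohexene ring core → C:6 H:10
  (− 1 ring H displaced by substituents)
  + CH2CH2CH3 → C:3 H:7
Element totals:
  C: 9
  H: 16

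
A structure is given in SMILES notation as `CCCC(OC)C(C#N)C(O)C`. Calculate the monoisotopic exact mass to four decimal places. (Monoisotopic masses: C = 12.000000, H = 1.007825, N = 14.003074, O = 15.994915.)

Atom tally by fragment:
  CH3 → C:1 H:3
  CH2 → C:1 H:2
  CH2 → C:1 H:2
  CH(OCH3) → C:2 H:4 O:1
  CH(CN) → C:2 H:1 N:1
  CH(OH) → C:1 H:2 O:1
  CH3 → C:1 H:3
Element totals:
  C: 9
  H: 17
  N: 1
  O: 2
Molecular formula: C9H17NO2.
  M = 9(12.0) + 17(1.007825) + 14.003074 + 2(15.994915)
    = 108.000000 + 17.133025 + 14.003074 + 31.989830 = 171.125929

171.1259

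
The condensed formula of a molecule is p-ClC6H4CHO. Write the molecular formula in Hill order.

C7H5ClO

Atom tally by fragment:
  benzene ring core → C:6 H:6
  (− 2 ring H displaced by substituents)
  + Cl → Cl:1
  + CHO → C:1 H:1 O:1
Element totals:
  C: 7
  H: 5
  Cl: 1
  O: 1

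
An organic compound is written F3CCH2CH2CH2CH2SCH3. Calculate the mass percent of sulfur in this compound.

Element totals:
  C: 6
  H: 11
  F: 3
  S: 1
Molecular formula: C6H11F3S.
Molar mass = 172.208 g/mol.
Mass from S: 1 × 32.06 = 32.060 g/mol.
%S = 32.060 / 172.208 × 100 = 18.62%.

18.62%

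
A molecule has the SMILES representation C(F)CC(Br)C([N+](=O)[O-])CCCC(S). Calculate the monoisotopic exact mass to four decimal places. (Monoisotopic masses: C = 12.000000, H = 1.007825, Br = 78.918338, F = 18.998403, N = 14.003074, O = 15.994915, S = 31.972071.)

Atom tally by fragment:
  FCH2 → C:1 H:2 F:1
  CH2 → C:1 H:2
  CH(Br) → C:1 H:1 Br:1
  CH(NO2) → C:1 H:1 N:1 O:2
  CH2 → C:1 H:2
  CH2 → C:1 H:2
  CH2 → C:1 H:2
  CH2SH → C:1 H:3 S:1
Element totals:
  C: 8
  H: 15
  Br: 1
  F: 1
  N: 1
  O: 2
  S: 1
Molecular formula: C8H15BrFNO2S.
  M = 8(12.0) + 15(1.007825) + 78.918338 + 18.998403 + 14.003074 + 2(15.994915) + 31.972071
    = 96.000000 + 15.117375 + 78.918338 + 18.998403 + 14.003074 + 31.989830 + 31.972071 = 286.999091

286.9991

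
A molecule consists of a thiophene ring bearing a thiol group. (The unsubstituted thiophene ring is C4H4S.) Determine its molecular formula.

Atom tally by fragment:
  thiophene ring core → C:4 H:4 S:1
  (− 1 ring H displaced by substituents)
  + SH → S:1 H:1
Element totals:
  C: 4
  H: 4
  S: 2

C4H4S2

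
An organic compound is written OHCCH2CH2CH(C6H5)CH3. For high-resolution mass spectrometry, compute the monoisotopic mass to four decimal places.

Element totals:
  C: 11
  H: 14
  O: 1
Molecular formula: C11H14O.
  M = 11(12.0) + 14(1.007825) + 15.994915
    = 132.000000 + 14.109550 + 15.994915 = 162.104465

162.1045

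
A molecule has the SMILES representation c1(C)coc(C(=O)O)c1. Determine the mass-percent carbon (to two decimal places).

57.14%

Atom tally by fragment:
  furan ring core → C:4 H:4 O:1
  (− 2 ring H displaced by substituents)
  + CH3 → C:1 H:3
  + COOH → C:1 H:1 O:2
Element totals:
  C: 6
  H: 6
  O: 3
Molecular formula: C6H6O3.
Molar mass = 126.111 g/mol.
Mass from C: 6 × 12.011 = 72.066 g/mol.
%C = 72.066 / 126.111 × 100 = 57.14%.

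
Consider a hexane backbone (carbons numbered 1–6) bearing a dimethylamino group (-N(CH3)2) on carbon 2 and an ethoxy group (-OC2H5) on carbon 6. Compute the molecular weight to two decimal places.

173.30 g/mol

Atom tally by fragment:
  CH3 → C:1 H:3
  CH(N(CH3)2) → C:3 H:7 N:1
  CH2 → C:1 H:2
  CH2 → C:1 H:2
  CH2 → C:1 H:2
  CH2OC2H5 → C:3 H:7 O:1
Element totals:
  C: 10
  H: 23
  N: 1
  O: 1
Molecular formula: C10H23NO.
  M = 10(12.011) + 23(1.008) + 14.007 + 15.999
    = 120.110 + 23.184 + 14.007 + 15.999 = 173.300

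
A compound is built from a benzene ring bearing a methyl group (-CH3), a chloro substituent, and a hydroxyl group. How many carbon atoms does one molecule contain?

Atom tally by fragment:
  benzene ring core → C:6 H:6
  (− 3 ring H displaced by substituents)
  + CH3 → C:1 H:3
  + Cl → Cl:1
  + OH → O:1 H:1
Element totals:
  C: 7
  H: 7
  Cl: 1
  O: 1

7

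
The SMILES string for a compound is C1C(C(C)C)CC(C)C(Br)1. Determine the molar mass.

205.14 g/mol

Atom tally by fragment:
  cyclopentane ring core → C:5 H:10
  (− 3 ring H displaced by substituents)
  + CH(CH3)2 → C:3 H:7
  + CH3 → C:1 H:3
  + Br → Br:1
Element totals:
  C: 9
  H: 17
  Br: 1
Molecular formula: C9H17Br.
  M = 9(12.011) + 17(1.008) + 79.904
    = 108.099 + 17.136 + 79.904 = 205.139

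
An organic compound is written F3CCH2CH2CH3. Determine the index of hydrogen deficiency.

0

Element totals:
  C: 4
  H: 7
  F: 3
Molecular formula: C4H7F3.
DoU = (2C + 2 + N − H − X) / 2 = (2·4 + 2 + 0 − 7 − 3) / 2 = 0.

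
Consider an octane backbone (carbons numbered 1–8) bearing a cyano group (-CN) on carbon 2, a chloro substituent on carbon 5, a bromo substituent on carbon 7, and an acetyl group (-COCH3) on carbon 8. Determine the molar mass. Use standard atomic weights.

294.62 g/mol

Atom tally by fragment:
  CH3 → C:1 H:3
  CH(CN) → C:2 H:1 N:1
  CH2 → C:1 H:2
  CH2 → C:1 H:2
  CH(Cl) → C:1 H:1 Cl:1
  CH2 → C:1 H:2
  CH(Br) → C:1 H:1 Br:1
  CH2COCH3 → C:3 H:5 O:1
Element totals:
  C: 11
  H: 17
  Br: 1
  Cl: 1
  N: 1
  O: 1
Molecular formula: C11H17BrClNO.
  M = 11(12.011) + 17(1.008) + 79.904 + 35.45 + 14.007 + 15.999
    = 132.121 + 17.136 + 79.904 + 35.450 + 14.007 + 15.999 = 294.617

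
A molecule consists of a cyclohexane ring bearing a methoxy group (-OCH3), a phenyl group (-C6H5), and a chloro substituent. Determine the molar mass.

224.73 g/mol

Atom tally by fragment:
  cyclohexane ring core → C:6 H:12
  (− 3 ring H displaced by substituents)
  + OCH3 → C:1 H:3 O:1
  + C6H5 → C:6 H:5
  + Cl → Cl:1
Element totals:
  C: 13
  H: 17
  Cl: 1
  O: 1
Molecular formula: C13H17ClO.
  M = 13(12.011) + 17(1.008) + 35.45 + 15.999
    = 156.143 + 17.136 + 35.450 + 15.999 = 224.728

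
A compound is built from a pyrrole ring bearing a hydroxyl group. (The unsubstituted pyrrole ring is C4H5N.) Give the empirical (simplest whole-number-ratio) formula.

C4H5NO

Atom tally by fragment:
  pyrrole ring core → C:4 H:5 N:1
  (− 1 ring H displaced by substituents)
  + OH → O:1 H:1
Element totals:
  C: 4
  H: 5
  N: 1
  O: 1
Molecular formula: C4H5NO.
gcd of subscripts (4, 5, 1, 1) = 1, so the empirical formula equals the molecular formula.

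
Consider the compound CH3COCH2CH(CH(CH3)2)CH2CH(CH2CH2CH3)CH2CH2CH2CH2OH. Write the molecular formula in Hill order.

C16H32O2

Element totals:
  C: 16
  H: 32
  O: 2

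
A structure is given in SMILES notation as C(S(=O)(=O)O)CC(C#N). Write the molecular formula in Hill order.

C4H7NO3S

Atom tally by fragment:
  HO3SCH2 → C:1 H:3 S:1 O:3
  CH2 → C:1 H:2
  CH2CN → C:2 H:2 N:1
Element totals:
  C: 4
  H: 7
  N: 1
  O: 3
  S: 1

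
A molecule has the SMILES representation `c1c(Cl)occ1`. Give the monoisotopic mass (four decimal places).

Atom tally by fragment:
  furan ring core → C:4 H:4 O:1
  (− 1 ring H displaced by substituents)
  + Cl → Cl:1
Element totals:
  C: 4
  H: 3
  Cl: 1
  O: 1
Molecular formula: C4H3ClO.
  M = 4(12.0) + 3(1.007825) + 34.968853 + 15.994915
    = 48.000000 + 3.023475 + 34.968853 + 15.994915 = 101.987243

101.9872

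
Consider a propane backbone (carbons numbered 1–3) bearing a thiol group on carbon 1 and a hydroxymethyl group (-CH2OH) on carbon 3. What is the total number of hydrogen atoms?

10

Atom tally by fragment:
  HSCH2 → C:1 H:3 S:1
  CH2 → C:1 H:2
  CH2CH2OH → C:2 H:5 O:1
Element totals:
  C: 4
  H: 10
  O: 1
  S: 1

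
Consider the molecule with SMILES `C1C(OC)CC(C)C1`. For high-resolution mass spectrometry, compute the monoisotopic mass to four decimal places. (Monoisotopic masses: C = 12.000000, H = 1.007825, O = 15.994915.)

114.1045

Atom tally by fragment:
  cyclopentane ring core → C:5 H:10
  (− 2 ring H displaced by substituents)
  + OCH3 → C:1 H:3 O:1
  + CH3 → C:1 H:3
Element totals:
  C: 7
  H: 14
  O: 1
Molecular formula: C7H14O.
  M = 7(12.0) + 14(1.007825) + 15.994915
    = 84.000000 + 14.109550 + 15.994915 = 114.104465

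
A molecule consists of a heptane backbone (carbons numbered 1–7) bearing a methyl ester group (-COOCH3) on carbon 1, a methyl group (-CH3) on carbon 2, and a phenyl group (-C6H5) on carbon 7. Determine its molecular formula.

Atom tally by fragment:
  CH3OOCCH2 → C:3 H:5 O:2
  CH(CH3) → C:2 H:4
  CH2 → C:1 H:2
  CH2 → C:1 H:2
  CH2 → C:1 H:2
  CH2 → C:1 H:2
  CH2C6H5 → C:7 H:7
Element totals:
  C: 16
  H: 24
  O: 2

C16H24O2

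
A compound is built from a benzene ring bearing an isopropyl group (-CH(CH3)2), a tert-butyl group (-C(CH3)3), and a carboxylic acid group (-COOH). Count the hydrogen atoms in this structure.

Atom tally by fragment:
  benzene ring core → C:6 H:6
  (− 3 ring H displaced by substituents)
  + CH(CH3)2 → C:3 H:7
  + C(CH3)3 → C:4 H:9
  + COOH → C:1 H:1 O:2
Element totals:
  C: 14
  H: 20
  O: 2

20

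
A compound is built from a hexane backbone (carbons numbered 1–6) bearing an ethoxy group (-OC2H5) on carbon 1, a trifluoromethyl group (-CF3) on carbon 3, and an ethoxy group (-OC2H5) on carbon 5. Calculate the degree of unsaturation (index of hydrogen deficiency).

0

Atom tally by fragment:
  C2H5OCH2 → C:3 H:7 O:1
  CH2 → C:1 H:2
  CH(CF3) → C:2 H:1 F:3
  CH2 → C:1 H:2
  CH(OC2H5) → C:3 H:6 O:1
  CH3 → C:1 H:3
Element totals:
  C: 11
  H: 21
  F: 3
  O: 2
Molecular formula: C11H21F3O2.
DoU = (2C + 2 + N − H − X) / 2 = (2·11 + 2 + 0 − 21 − 3) / 2 = 0.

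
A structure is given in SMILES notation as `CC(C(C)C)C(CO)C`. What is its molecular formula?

C8H18O

Atom tally by fragment:
  CH3 → C:1 H:3
  CH(CH(CH3)2) → C:4 H:8
  CH(CH2OH) → C:2 H:4 O:1
  CH3 → C:1 H:3
Element totals:
  C: 8
  H: 18
  O: 1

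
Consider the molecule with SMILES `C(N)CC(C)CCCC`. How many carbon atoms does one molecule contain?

Atom tally by fragment:
  H2NCH2 → C:1 H:4 N:1
  CH2 → C:1 H:2
  CH(CH3) → C:2 H:4
  CH2 → C:1 H:2
  CH2 → C:1 H:2
  CH2 → C:1 H:2
  CH3 → C:1 H:3
Element totals:
  C: 8
  H: 19
  N: 1

8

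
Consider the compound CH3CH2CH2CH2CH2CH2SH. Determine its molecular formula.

Element totals:
  C: 6
  H: 14
  S: 1

C6H14S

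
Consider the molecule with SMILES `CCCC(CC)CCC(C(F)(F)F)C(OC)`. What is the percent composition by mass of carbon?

Atom tally by fragment:
  CH3 → C:1 H:3
  CH2 → C:1 H:2
  CH2 → C:1 H:2
  CH(C2H5) → C:3 H:6
  CH2 → C:1 H:2
  CH2 → C:1 H:2
  CH(CF3) → C:2 H:1 F:3
  CH2OCH3 → C:2 H:5 O:1
Element totals:
  C: 12
  H: 23
  F: 3
  O: 1
Molecular formula: C12H23F3O.
Molar mass = 240.309 g/mol.
Mass from C: 12 × 12.011 = 144.132 g/mol.
%C = 144.132 / 240.309 × 100 = 59.98%.

59.98%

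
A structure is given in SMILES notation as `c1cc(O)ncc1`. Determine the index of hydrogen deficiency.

Atom tally by fragment:
  pyridine ring core → C:5 H:5 N:1
  (− 1 ring H displaced by substituents)
  + OH → O:1 H:1
Element totals:
  C: 5
  H: 5
  N: 1
  O: 1
Molecular formula: C5H5NO.
DoU = (2C + 2 + N − H − X) / 2 = (2·5 + 2 + 1 − 5 − 0) / 2 = 4.

4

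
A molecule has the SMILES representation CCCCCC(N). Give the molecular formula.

C6H15N

Atom tally by fragment:
  CH3 → C:1 H:3
  CH2 → C:1 H:2
  CH2 → C:1 H:2
  CH2 → C:1 H:2
  CH2 → C:1 H:2
  CH2NH2 → C:1 H:4 N:1
Element totals:
  C: 6
  H: 15
  N: 1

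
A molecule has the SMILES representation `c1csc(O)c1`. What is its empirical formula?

Atom tally by fragment:
  thiophene ring core → C:4 H:4 S:1
  (− 1 ring H displaced by substituents)
  + OH → O:1 H:1
Element totals:
  C: 4
  H: 4
  O: 1
  S: 1
Molecular formula: C4H4OS.
gcd of subscripts (4, 4, 1, 1) = 1, so the empirical formula equals the molecular formula.

C4H4OS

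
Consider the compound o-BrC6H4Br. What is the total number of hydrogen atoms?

4

Atom tally by fragment:
  benzene ring core → C:6 H:6
  (− 2 ring H displaced by substituents)
  + Br → Br:1
  + Br → Br:1
Element totals:
  C: 6
  H: 4
  Br: 2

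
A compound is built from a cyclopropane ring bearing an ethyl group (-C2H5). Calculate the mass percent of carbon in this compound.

Atom tally by fragment:
  cyclopropane ring core → C:3 H:6
  (− 1 ring H displaced by substituents)
  + C2H5 → C:2 H:5
Element totals:
  C: 5
  H: 10
Molecular formula: C5H10.
Molar mass = 70.135 g/mol.
Mass from C: 5 × 12.011 = 60.055 g/mol.
%C = 60.055 / 70.135 × 100 = 85.63%.

85.63%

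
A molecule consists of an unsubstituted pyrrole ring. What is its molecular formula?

C4H5N

Atom tally by fragment:
  pyrrole ring core → C:4 H:5 N:1
Element totals:
  C: 4
  H: 5
  N: 1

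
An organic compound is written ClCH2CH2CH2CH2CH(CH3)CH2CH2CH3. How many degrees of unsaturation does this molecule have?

Atom tally by fragment:
  ClCH2 → C:1 H:2 Cl:1
  CH2 → C:1 H:2
  CH2 → C:1 H:2
  CH2 → C:1 H:2
  CH(CH3) → C:2 H:4
  CH2 → C:1 H:2
  CH2 → C:1 H:2
  CH3 → C:1 H:3
Element totals:
  C: 9
  H: 19
  Cl: 1
Molecular formula: C9H19Cl.
DoU = (2C + 2 + N − H − X) / 2 = (2·9 + 2 + 0 − 19 − 1) / 2 = 0.

0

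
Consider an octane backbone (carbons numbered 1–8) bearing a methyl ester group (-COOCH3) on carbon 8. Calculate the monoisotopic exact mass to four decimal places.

Atom tally by fragment:
  CH3 → C:1 H:3
  CH2 → C:1 H:2
  CH2 → C:1 H:2
  CH2 → C:1 H:2
  CH2 → C:1 H:2
  CH2 → C:1 H:2
  CH2 → C:1 H:2
  CH2COOCH3 → C:3 H:5 O:2
Element totals:
  C: 10
  H: 20
  O: 2
Molecular formula: C10H20O2.
  M = 10(12.0) + 20(1.007825) + 2(15.994915)
    = 120.000000 + 20.156500 + 31.989830 = 172.146330

172.1463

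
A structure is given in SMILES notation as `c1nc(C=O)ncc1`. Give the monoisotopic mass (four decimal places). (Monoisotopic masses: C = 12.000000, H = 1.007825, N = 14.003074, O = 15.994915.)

108.0324

Atom tally by fragment:
  pyrimidine ring core → C:4 H:4 N:2
  (− 1 ring H displaced by substituents)
  + CHO → C:1 H:1 O:1
Element totals:
  C: 5
  H: 4
  N: 2
  O: 1
Molecular formula: C5H4N2O.
  M = 5(12.0) + 4(1.007825) + 2(14.003074) + 15.994915
    = 60.000000 + 4.031300 + 28.006148 + 15.994915 = 108.032363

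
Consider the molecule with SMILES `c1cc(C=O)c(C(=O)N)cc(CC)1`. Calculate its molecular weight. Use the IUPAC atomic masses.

Atom tally by fragment:
  benzene ring core → C:6 H:6
  (− 3 ring H displaced by substituents)
  + CHO → C:1 H:1 O:1
  + CONH2 → C:1 H:2 O:1 N:1
  + C2H5 → C:2 H:5
Element totals:
  C: 10
  H: 11
  N: 1
  O: 2
Molecular formula: C10H11NO2.
  M = 10(12.011) + 11(1.008) + 14.007 + 2(15.999)
    = 120.110 + 11.088 + 14.007 + 31.998 = 177.203

177.20 g/mol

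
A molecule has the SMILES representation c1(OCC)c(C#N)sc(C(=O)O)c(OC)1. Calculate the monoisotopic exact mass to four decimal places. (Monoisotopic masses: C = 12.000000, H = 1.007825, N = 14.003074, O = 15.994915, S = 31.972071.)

227.0252

Atom tally by fragment:
  thiophene ring core → C:4 H:4 S:1
  (− 4 ring H displaced by substituents)
  + OC2H5 → C:2 H:5 O:1
  + CN → C:1 N:1
  + COOH → C:1 H:1 O:2
  + OCH3 → C:1 H:3 O:1
Element totals:
  C: 9
  H: 9
  N: 1
  O: 4
  S: 1
Molecular formula: C9H9NO4S.
  M = 9(12.0) + 9(1.007825) + 14.003074 + 4(15.994915) + 31.972071
    = 108.000000 + 9.070425 + 14.003074 + 63.979660 + 31.972071 = 227.025230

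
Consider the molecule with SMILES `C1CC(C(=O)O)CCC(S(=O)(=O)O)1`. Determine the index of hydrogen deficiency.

2

Atom tally by fragment:
  cyclohexane ring core → C:6 H:12
  (− 2 ring H displaced by substituents)
  + COOH → C:1 H:1 O:2
  + SO3H → S:1 O:3 H:1
Element totals:
  C: 7
  H: 12
  O: 5
  S: 1
Molecular formula: C7H12O5S.
DoU = (2C + 2 + N − H − X) / 2 = (2·7 + 2 + 0 − 12 − 0) / 2 = 2.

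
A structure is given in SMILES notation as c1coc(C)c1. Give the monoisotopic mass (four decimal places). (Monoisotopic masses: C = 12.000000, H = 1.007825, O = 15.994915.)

Atom tally by fragment:
  furan ring core → C:4 H:4 O:1
  (− 1 ring H displaced by substituents)
  + CH3 → C:1 H:3
Element totals:
  C: 5
  H: 6
  O: 1
Molecular formula: C5H6O.
  M = 5(12.0) + 6(1.007825) + 15.994915
    = 60.000000 + 6.046950 + 15.994915 = 82.041865

82.0419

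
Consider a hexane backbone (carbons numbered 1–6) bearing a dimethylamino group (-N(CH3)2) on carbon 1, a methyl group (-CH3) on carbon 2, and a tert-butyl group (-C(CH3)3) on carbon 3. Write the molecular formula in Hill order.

C13H29N

Atom tally by fragment:
  (CH3)2NCH2 → C:3 H:8 N:1
  CH(CH3) → C:2 H:4
  CH(C(CH3)3) → C:5 H:10
  CH2 → C:1 H:2
  CH2 → C:1 H:2
  CH3 → C:1 H:3
Element totals:
  C: 13
  H: 29
  N: 1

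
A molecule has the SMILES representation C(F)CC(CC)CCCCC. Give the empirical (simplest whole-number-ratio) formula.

Atom tally by fragment:
  FCH2 → C:1 H:2 F:1
  CH2 → C:1 H:2
  CH(C2H5) → C:3 H:6
  CH2 → C:1 H:2
  CH2 → C:1 H:2
  CH2 → C:1 H:2
  CH2 → C:1 H:2
  CH3 → C:1 H:3
Element totals:
  C: 10
  H: 21
  F: 1
Molecular formula: C10H21F.
gcd of subscripts (10, 1, 21) = 1, so the empirical formula equals the molecular formula.

C10H21F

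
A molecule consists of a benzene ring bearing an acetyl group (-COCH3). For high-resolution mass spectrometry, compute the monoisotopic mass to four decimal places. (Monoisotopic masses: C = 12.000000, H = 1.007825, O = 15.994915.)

120.0575

Atom tally by fragment:
  benzene ring core → C:6 H:6
  (− 1 ring H displaced by substituents)
  + COCH3 → C:2 H:3 O:1
Element totals:
  C: 8
  H: 8
  O: 1
Molecular formula: C8H8O.
  M = 8(12.0) + 8(1.007825) + 15.994915
    = 96.000000 + 8.062600 + 15.994915 = 120.057515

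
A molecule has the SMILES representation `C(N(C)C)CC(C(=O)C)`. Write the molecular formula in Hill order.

Atom tally by fragment:
  (CH3)2NCH2 → C:3 H:8 N:1
  CH2 → C:1 H:2
  CH2COCH3 → C:3 H:5 O:1
Element totals:
  C: 7
  H: 15
  N: 1
  O: 1

C7H15NO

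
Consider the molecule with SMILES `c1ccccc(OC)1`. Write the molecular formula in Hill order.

C7H8O

Atom tally by fragment:
  benzene ring core → C:6 H:6
  (− 1 ring H displaced by substituents)
  + OCH3 → C:1 H:3 O:1
Element totals:
  C: 7
  H: 8
  O: 1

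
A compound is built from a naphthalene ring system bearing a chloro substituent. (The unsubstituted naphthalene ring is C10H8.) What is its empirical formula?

Atom tally by fragment:
  naphthalene ring system core → C:10 H:8
  (− 1 ring H displaced by substituents)
  + Cl → Cl:1
Element totals:
  C: 10
  H: 7
  Cl: 1
Molecular formula: C10H7Cl.
gcd of subscripts (10, 1, 7) = 1, so the empirical formula equals the molecular formula.

C10H7Cl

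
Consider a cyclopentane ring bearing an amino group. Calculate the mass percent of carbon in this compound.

Atom tally by fragment:
  cyclopentane ring core → C:5 H:10
  (− 1 ring H displaced by substituents)
  + NH2 → N:1 H:2
Element totals:
  C: 5
  H: 11
  N: 1
Molecular formula: C5H11N.
Molar mass = 85.150 g/mol.
Mass from C: 5 × 12.011 = 60.055 g/mol.
%C = 60.055 / 85.150 × 100 = 70.53%.

70.53%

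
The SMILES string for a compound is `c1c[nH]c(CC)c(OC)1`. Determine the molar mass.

Atom tally by fragment:
  pyrrole ring core → C:4 H:5 N:1
  (− 2 ring H displaced by substituents)
  + C2H5 → C:2 H:5
  + OCH3 → C:1 H:3 O:1
Element totals:
  C: 7
  H: 11
  N: 1
  O: 1
Molecular formula: C7H11NO.
  M = 7(12.011) + 11(1.008) + 14.007 + 15.999
    = 84.077 + 11.088 + 14.007 + 15.999 = 125.171

125.17 g/mol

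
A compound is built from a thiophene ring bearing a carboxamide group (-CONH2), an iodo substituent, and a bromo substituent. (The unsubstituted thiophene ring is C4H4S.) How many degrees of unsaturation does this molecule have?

Atom tally by fragment:
  thiophene ring core → C:4 H:4 S:1
  (− 3 ring H displaced by substituents)
  + CONH2 → C:1 H:2 O:1 N:1
  + I → I:1
  + Br → Br:1
Element totals:
  C: 5
  H: 3
  Br: 1
  I: 1
  N: 1
  O: 1
  S: 1
Molecular formula: C5H3BrINOS.
DoU = (2C + 2 + N − H − X) / 2 = (2·5 + 2 + 1 − 3 − 2) / 2 = 4.

4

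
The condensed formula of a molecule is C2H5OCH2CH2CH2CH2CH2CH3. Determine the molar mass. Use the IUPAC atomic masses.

130.23 g/mol

Atom tally by fragment:
  C2H5OCH2 → C:3 H:7 O:1
  CH2 → C:1 H:2
  CH2 → C:1 H:2
  CH2 → C:1 H:2
  CH2 → C:1 H:2
  CH3 → C:1 H:3
Element totals:
  C: 8
  H: 18
  O: 1
Molecular formula: C8H18O.
  M = 8(12.011) + 18(1.008) + 15.999
    = 96.088 + 18.144 + 15.999 = 130.231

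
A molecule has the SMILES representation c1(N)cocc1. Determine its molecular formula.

Atom tally by fragment:
  furan ring core → C:4 H:4 O:1
  (− 1 ring H displaced by substituents)
  + NH2 → N:1 H:2
Element totals:
  C: 4
  H: 5
  N: 1
  O: 1

C4H5NO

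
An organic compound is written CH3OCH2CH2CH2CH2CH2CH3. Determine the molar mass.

116.20 g/mol

Element totals:
  C: 7
  H: 16
  O: 1
Molecular formula: C7H16O.
  M = 7(12.011) + 16(1.008) + 15.999
    = 84.077 + 16.128 + 15.999 = 116.204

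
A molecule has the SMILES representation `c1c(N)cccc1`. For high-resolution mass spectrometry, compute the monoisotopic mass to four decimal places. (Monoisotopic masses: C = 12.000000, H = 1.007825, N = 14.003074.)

Atom tally by fragment:
  benzene ring core → C:6 H:6
  (− 1 ring H displaced by substituents)
  + NH2 → N:1 H:2
Element totals:
  C: 6
  H: 7
  N: 1
Molecular formula: C6H7N.
  M = 6(12.0) + 7(1.007825) + 14.003074
    = 72.000000 + 7.054775 + 14.003074 = 93.057849

93.0578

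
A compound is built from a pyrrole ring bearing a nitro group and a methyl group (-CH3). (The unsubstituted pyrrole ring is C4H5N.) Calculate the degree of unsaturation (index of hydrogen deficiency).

Atom tally by fragment:
  pyrrole ring core → C:4 H:5 N:1
  (− 2 ring H displaced by substituents)
  + NO2 → N:1 O:2
  + CH3 → C:1 H:3
Element totals:
  C: 5
  H: 6
  N: 2
  O: 2
Molecular formula: C5H6N2O2.
DoU = (2C + 2 + N − H − X) / 2 = (2·5 + 2 + 2 − 6 − 0) / 2 = 4.

4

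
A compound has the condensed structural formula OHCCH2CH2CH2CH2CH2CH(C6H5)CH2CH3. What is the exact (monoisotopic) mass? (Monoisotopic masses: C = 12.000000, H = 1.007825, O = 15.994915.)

218.1671

Element totals:
  C: 15
  H: 22
  O: 1
Molecular formula: C15H22O.
  M = 15(12.0) + 22(1.007825) + 15.994915
    = 180.000000 + 22.172150 + 15.994915 = 218.167065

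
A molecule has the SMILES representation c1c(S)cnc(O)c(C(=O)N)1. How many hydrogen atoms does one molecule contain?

6

Atom tally by fragment:
  pyridine ring core → C:5 H:5 N:1
  (− 3 ring H displaced by substituents)
  + SH → S:1 H:1
  + OH → O:1 H:1
  + CONH2 → C:1 H:2 O:1 N:1
Element totals:
  C: 6
  H: 6
  N: 2
  O: 2
  S: 1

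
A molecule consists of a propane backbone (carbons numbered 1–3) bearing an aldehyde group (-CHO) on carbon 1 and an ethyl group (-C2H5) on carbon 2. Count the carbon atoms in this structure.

Atom tally by fragment:
  OHCCH2 → C:2 H:3 O:1
  CH(C2H5) → C:3 H:6
  CH3 → C:1 H:3
Element totals:
  C: 6
  H: 12
  O: 1

6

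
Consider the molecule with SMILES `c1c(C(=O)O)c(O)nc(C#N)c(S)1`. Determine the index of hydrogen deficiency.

7

Atom tally by fragment:
  pyridine ring core → C:5 H:5 N:1
  (− 4 ring H displaced by substituents)
  + COOH → C:1 H:1 O:2
  + OH → O:1 H:1
  + CN → C:1 N:1
  + SH → S:1 H:1
Element totals:
  C: 7
  H: 4
  N: 2
  O: 3
  S: 1
Molecular formula: C7H4N2O3S.
DoU = (2C + 2 + N − H − X) / 2 = (2·7 + 2 + 2 − 4 − 0) / 2 = 7.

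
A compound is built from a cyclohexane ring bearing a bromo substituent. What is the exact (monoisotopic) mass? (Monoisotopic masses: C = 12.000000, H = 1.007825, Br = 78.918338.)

162.0044

Atom tally by fragment:
  cyclohexane ring core → C:6 H:12
  (− 1 ring H displaced by substituents)
  + Br → Br:1
Element totals:
  C: 6
  H: 11
  Br: 1
Molecular formula: C6H11Br.
  M = 6(12.0) + 11(1.007825) + 78.918338
    = 72.000000 + 11.086075 + 78.918338 = 162.004413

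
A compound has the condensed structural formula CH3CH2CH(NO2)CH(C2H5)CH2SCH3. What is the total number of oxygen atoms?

Atom tally by fragment:
  CH3 → C:1 H:3
  CH2 → C:1 H:2
  CH(NO2) → C:1 H:1 N:1 O:2
  CH(C2H5) → C:3 H:6
  CH2SCH3 → C:2 H:5 S:1
Element totals:
  C: 8
  H: 17
  N: 1
  O: 2
  S: 1

2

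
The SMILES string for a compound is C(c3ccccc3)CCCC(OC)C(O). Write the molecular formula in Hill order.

Atom tally by fragment:
  C6H5CH2 → C:7 H:7
  CH2 → C:1 H:2
  CH2 → C:1 H:2
  CH2 → C:1 H:2
  CH(OCH3) → C:2 H:4 O:1
  CH2OH → C:1 H:3 O:1
Element totals:
  C: 13
  H: 20
  O: 2

C13H20O2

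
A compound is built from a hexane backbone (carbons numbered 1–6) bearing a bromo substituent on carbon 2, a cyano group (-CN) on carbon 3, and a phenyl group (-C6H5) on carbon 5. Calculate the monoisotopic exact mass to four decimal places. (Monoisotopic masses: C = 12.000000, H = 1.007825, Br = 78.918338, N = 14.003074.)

265.0466

Atom tally by fragment:
  CH3 → C:1 H:3
  CH(Br) → C:1 H:1 Br:1
  CH(CN) → C:2 H:1 N:1
  CH2 → C:1 H:2
  CH(C6H5) → C:7 H:6
  CH3 → C:1 H:3
Element totals:
  C: 13
  H: 16
  Br: 1
  N: 1
Molecular formula: C13H16BrN.
  M = 13(12.0) + 16(1.007825) + 78.918338 + 14.003074
    = 156.000000 + 16.125200 + 78.918338 + 14.003074 = 265.046612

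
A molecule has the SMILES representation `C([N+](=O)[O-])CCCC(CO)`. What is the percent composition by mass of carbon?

Atom tally by fragment:
  O2NCH2 → C:1 H:2 N:1 O:2
  CH2 → C:1 H:2
  CH2 → C:1 H:2
  CH2 → C:1 H:2
  CH2CH2OH → C:2 H:5 O:1
Element totals:
  C: 6
  H: 13
  N: 1
  O: 3
Molecular formula: C6H13NO3.
Molar mass = 147.174 g/mol.
Mass from C: 6 × 12.011 = 72.066 g/mol.
%C = 72.066 / 147.174 × 100 = 48.97%.

48.97%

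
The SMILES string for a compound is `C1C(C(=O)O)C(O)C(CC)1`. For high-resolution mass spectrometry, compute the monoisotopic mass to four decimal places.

144.0786

Atom tally by fragment:
  cyclobutane ring core → C:4 H:8
  (− 3 ring H displaced by substituents)
  + COOH → C:1 H:1 O:2
  + OH → O:1 H:1
  + C2H5 → C:2 H:5
Element totals:
  C: 7
  H: 12
  O: 3
Molecular formula: C7H12O3.
  M = 7(12.0) + 12(1.007825) + 3(15.994915)
    = 84.000000 + 12.093900 + 47.984745 = 144.078645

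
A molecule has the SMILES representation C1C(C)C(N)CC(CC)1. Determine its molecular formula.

Atom tally by fragment:
  cyclopentane ring core → C:5 H:10
  (− 3 ring H displaced by substituents)
  + CH3 → C:1 H:3
  + NH2 → N:1 H:2
  + C2H5 → C:2 H:5
Element totals:
  C: 8
  H: 17
  N: 1

C8H17N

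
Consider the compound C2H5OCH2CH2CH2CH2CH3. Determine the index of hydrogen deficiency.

Atom tally by fragment:
  C2H5OCH2 → C:3 H:7 O:1
  CH2 → C:1 H:2
  CH2 → C:1 H:2
  CH2 → C:1 H:2
  CH3 → C:1 H:3
Element totals:
  C: 7
  H: 16
  O: 1
Molecular formula: C7H16O.
DoU = (2C + 2 + N − H − X) / 2 = (2·7 + 2 + 0 − 16 − 0) / 2 = 0.

0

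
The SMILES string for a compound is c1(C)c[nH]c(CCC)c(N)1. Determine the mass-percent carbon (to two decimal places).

69.52%

Atom tally by fragment:
  pyrrole ring core → C:4 H:5 N:1
  (− 3 ring H displaced by substituents)
  + CH3 → C:1 H:3
  + CH2CH2CH3 → C:3 H:7
  + NH2 → N:1 H:2
Element totals:
  C: 8
  H: 14
  N: 2
Molecular formula: C8H14N2.
Molar mass = 138.214 g/mol.
Mass from C: 8 × 12.011 = 96.088 g/mol.
%C = 96.088 / 138.214 × 100 = 69.52%.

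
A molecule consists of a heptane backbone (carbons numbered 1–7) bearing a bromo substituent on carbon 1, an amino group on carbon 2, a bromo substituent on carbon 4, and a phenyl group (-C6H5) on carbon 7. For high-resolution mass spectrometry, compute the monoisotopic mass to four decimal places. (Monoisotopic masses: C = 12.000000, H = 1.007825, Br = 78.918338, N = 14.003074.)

346.9884

Atom tally by fragment:
  BrCH2 → C:1 H:2 Br:1
  CH(NH2) → C:1 H:3 N:1
  CH2 → C:1 H:2
  CH(Br) → C:1 H:1 Br:1
  CH2 → C:1 H:2
  CH2 → C:1 H:2
  CH2C6H5 → C:7 H:7
Element totals:
  C: 13
  H: 19
  Br: 2
  N: 1
Molecular formula: C13H19Br2N.
  M = 13(12.0) + 19(1.007825) + 2(78.918338) + 14.003074
    = 156.000000 + 19.148675 + 157.836676 + 14.003074 = 346.988425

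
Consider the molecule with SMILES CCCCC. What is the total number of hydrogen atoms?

Atom tally by fragment:
  CH3 → C:1 H:3
  CH2 → C:1 H:2
  CH2 → C:1 H:2
  CH2 → C:1 H:2
  CH3 → C:1 H:3
Element totals:
  C: 5
  H: 12

12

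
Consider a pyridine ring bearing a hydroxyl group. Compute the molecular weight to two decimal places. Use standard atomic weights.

Atom tally by fragment:
  pyridine ring core → C:5 H:5 N:1
  (− 1 ring H displaced by substituents)
  + OH → O:1 H:1
Element totals:
  C: 5
  H: 5
  N: 1
  O: 1
Molecular formula: C5H5NO.
  M = 5(12.011) + 5(1.008) + 14.007 + 15.999
    = 60.055 + 5.040 + 14.007 + 15.999 = 95.101

95.10 g/mol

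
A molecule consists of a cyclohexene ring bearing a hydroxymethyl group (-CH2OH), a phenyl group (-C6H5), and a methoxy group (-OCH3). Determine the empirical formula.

Atom tally by fragment:
  cyclohexene ring core → C:6 H:10
  (− 3 ring H displaced by substituents)
  + CH2OH → C:1 H:3 O:1
  + C6H5 → C:6 H:5
  + OCH3 → C:1 H:3 O:1
Element totals:
  C: 14
  H: 18
  O: 2
Molecular formula: C14H18O2.
gcd of subscripts = 2; dividing each by 2:
  C: 14/2 = 7
  H: 18/2 = 9
  O: 2/2 = 1

C7H9O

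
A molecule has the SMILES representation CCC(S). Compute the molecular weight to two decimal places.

Atom tally by fragment:
  CH3 → C:1 H:3
  CH2 → C:1 H:2
  CH2SH → C:1 H:3 S:1
Element totals:
  C: 3
  H: 8
  S: 1
Molecular formula: C3H8S.
  M = 3(12.011) + 8(1.008) + 32.06
    = 36.033 + 8.064 + 32.060 = 76.157

76.16 g/mol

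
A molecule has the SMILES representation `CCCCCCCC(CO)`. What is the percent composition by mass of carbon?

74.93%

Atom tally by fragment:
  CH3 → C:1 H:3
  CH2 → C:1 H:2
  CH2 → C:1 H:2
  CH2 → C:1 H:2
  CH2 → C:1 H:2
  CH2 → C:1 H:2
  CH2 → C:1 H:2
  CH2CH2OH → C:2 H:5 O:1
Element totals:
  C: 9
  H: 20
  O: 1
Molecular formula: C9H20O.
Molar mass = 144.258 g/mol.
Mass from C: 9 × 12.011 = 108.099 g/mol.
%C = 108.099 / 144.258 × 100 = 74.93%.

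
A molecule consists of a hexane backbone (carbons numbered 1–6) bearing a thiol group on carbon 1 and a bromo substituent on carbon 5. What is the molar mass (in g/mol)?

197.13 g/mol

Atom tally by fragment:
  HSCH2 → C:1 H:3 S:1
  CH2 → C:1 H:2
  CH2 → C:1 H:2
  CH2 → C:1 H:2
  CH(Br) → C:1 H:1 Br:1
  CH3 → C:1 H:3
Element totals:
  C: 6
  H: 13
  Br: 1
  S: 1
Molecular formula: C6H13BrS.
  M = 6(12.011) + 13(1.008) + 79.904 + 32.06
    = 72.066 + 13.104 + 79.904 + 32.060 = 197.134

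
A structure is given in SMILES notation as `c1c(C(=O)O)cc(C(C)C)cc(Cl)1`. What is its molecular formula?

Atom tally by fragment:
  benzene ring core → C:6 H:6
  (− 3 ring H displaced by substituents)
  + COOH → C:1 H:1 O:2
  + CH(CH3)2 → C:3 H:7
  + Cl → Cl:1
Element totals:
  C: 10
  H: 11
  Cl: 1
  O: 2

C10H11ClO2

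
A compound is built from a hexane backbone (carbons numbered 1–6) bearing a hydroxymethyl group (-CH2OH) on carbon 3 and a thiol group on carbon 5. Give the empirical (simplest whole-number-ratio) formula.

C7H16OS

Atom tally by fragment:
  CH3 → C:1 H:3
  CH2 → C:1 H:2
  CH(CH2OH) → C:2 H:4 O:1
  CH2 → C:1 H:2
  CH(SH) → C:1 H:2 S:1
  CH3 → C:1 H:3
Element totals:
  C: 7
  H: 16
  O: 1
  S: 1
Molecular formula: C7H16OS.
gcd of subscripts (7, 16, 1, 1) = 1, so the empirical formula equals the molecular formula.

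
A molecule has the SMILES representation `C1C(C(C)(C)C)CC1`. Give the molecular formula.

C8H16

Atom tally by fragment:
  cyclobutane ring core → C:4 H:8
  (− 1 ring H displaced by substituents)
  + C(CH3)3 → C:4 H:9
Element totals:
  C: 8
  H: 16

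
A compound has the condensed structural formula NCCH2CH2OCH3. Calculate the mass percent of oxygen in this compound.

18.80%

Element totals:
  C: 4
  H: 7
  N: 1
  O: 1
Molecular formula: C4H7NO.
Molar mass = 85.106 g/mol.
Mass from O: 1 × 15.999 = 15.999 g/mol.
%O = 15.999 / 85.106 × 100 = 18.80%.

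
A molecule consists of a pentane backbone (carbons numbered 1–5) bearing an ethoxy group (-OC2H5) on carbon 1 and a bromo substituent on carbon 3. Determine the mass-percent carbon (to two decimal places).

43.09%

Atom tally by fragment:
  C2H5OCH2 → C:3 H:7 O:1
  CH2 → C:1 H:2
  CH(Br) → C:1 H:1 Br:1
  CH2 → C:1 H:2
  CH3 → C:1 H:3
Element totals:
  C: 7
  H: 15
  Br: 1
  O: 1
Molecular formula: C7H15BrO.
Molar mass = 195.100 g/mol.
Mass from C: 7 × 12.011 = 84.077 g/mol.
%C = 84.077 / 195.100 × 100 = 43.09%.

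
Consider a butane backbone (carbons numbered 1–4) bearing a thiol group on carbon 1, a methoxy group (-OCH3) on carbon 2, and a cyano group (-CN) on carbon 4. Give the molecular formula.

C6H11NOS

Atom tally by fragment:
  HSCH2 → C:1 H:3 S:1
  CH(OCH3) → C:2 H:4 O:1
  CH2 → C:1 H:2
  CH2CN → C:2 H:2 N:1
Element totals:
  C: 6
  H: 11
  N: 1
  O: 1
  S: 1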